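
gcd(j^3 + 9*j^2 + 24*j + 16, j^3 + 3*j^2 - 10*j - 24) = j + 4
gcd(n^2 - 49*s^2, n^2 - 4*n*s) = 1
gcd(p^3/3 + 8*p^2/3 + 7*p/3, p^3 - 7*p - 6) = p + 1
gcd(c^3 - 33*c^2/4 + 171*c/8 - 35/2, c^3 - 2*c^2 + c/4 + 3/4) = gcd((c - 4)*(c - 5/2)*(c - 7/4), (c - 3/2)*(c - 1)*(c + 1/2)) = 1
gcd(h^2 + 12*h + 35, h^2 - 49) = h + 7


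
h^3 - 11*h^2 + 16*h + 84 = (h - 7)*(h - 6)*(h + 2)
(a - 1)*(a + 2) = a^2 + a - 2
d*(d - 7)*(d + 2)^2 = d^4 - 3*d^3 - 24*d^2 - 28*d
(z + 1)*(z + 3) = z^2 + 4*z + 3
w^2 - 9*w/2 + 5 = (w - 5/2)*(w - 2)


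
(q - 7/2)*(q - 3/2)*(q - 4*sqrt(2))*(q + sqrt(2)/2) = q^4 - 5*q^3 - 7*sqrt(2)*q^3/2 + 5*q^2/4 + 35*sqrt(2)*q^2/2 - 147*sqrt(2)*q/8 + 20*q - 21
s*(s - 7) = s^2 - 7*s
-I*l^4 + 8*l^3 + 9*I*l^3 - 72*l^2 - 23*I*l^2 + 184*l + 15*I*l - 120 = (l - 5)*(l - 3)*(l + 8*I)*(-I*l + I)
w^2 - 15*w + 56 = (w - 8)*(w - 7)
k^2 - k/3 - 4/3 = (k - 4/3)*(k + 1)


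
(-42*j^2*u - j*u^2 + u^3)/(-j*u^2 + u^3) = (42*j^2 + j*u - u^2)/(u*(j - u))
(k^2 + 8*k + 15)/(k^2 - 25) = (k + 3)/(k - 5)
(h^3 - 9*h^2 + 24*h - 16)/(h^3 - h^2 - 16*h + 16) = (h - 4)/(h + 4)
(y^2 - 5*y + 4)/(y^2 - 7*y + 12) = (y - 1)/(y - 3)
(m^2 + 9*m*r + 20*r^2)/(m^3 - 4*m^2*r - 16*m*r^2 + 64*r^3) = (m + 5*r)/(m^2 - 8*m*r + 16*r^2)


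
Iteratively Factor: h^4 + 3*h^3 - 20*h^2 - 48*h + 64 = (h + 4)*(h^3 - h^2 - 16*h + 16) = (h - 4)*(h + 4)*(h^2 + 3*h - 4) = (h - 4)*(h - 1)*(h + 4)*(h + 4)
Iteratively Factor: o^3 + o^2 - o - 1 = (o + 1)*(o^2 - 1) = (o - 1)*(o + 1)*(o + 1)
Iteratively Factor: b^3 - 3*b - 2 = (b + 1)*(b^2 - b - 2) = (b + 1)^2*(b - 2)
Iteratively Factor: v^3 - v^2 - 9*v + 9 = (v - 1)*(v^2 - 9) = (v - 3)*(v - 1)*(v + 3)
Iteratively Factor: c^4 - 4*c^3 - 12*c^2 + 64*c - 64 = (c - 2)*(c^3 - 2*c^2 - 16*c + 32) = (c - 4)*(c - 2)*(c^2 + 2*c - 8) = (c - 4)*(c - 2)^2*(c + 4)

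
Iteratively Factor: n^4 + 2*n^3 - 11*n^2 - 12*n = (n)*(n^3 + 2*n^2 - 11*n - 12) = n*(n - 3)*(n^2 + 5*n + 4) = n*(n - 3)*(n + 1)*(n + 4)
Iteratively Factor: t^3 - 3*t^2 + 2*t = (t - 2)*(t^2 - t) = t*(t - 2)*(t - 1)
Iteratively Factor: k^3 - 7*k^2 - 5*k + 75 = (k - 5)*(k^2 - 2*k - 15) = (k - 5)*(k + 3)*(k - 5)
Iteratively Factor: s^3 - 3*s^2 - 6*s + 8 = (s - 4)*(s^2 + s - 2) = (s - 4)*(s - 1)*(s + 2)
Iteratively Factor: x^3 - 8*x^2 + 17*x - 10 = (x - 5)*(x^2 - 3*x + 2) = (x - 5)*(x - 2)*(x - 1)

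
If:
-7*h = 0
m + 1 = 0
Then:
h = 0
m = -1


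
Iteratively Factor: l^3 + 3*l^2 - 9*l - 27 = (l - 3)*(l^2 + 6*l + 9) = (l - 3)*(l + 3)*(l + 3)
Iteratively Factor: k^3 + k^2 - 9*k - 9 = (k + 1)*(k^2 - 9) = (k - 3)*(k + 1)*(k + 3)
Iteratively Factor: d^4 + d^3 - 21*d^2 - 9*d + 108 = (d + 4)*(d^3 - 3*d^2 - 9*d + 27) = (d + 3)*(d + 4)*(d^2 - 6*d + 9) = (d - 3)*(d + 3)*(d + 4)*(d - 3)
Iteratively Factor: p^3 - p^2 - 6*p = (p)*(p^2 - p - 6) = p*(p + 2)*(p - 3)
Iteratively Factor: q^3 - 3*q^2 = (q - 3)*(q^2) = q*(q - 3)*(q)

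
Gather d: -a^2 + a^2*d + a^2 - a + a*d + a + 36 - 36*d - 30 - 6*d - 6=d*(a^2 + a - 42)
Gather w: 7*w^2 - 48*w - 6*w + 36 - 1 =7*w^2 - 54*w + 35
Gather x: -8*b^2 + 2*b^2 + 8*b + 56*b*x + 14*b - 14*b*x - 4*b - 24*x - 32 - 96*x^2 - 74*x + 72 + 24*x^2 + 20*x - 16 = -6*b^2 + 18*b - 72*x^2 + x*(42*b - 78) + 24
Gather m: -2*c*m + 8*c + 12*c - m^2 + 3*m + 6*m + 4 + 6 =20*c - m^2 + m*(9 - 2*c) + 10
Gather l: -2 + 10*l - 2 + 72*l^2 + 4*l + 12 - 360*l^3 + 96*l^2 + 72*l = -360*l^3 + 168*l^2 + 86*l + 8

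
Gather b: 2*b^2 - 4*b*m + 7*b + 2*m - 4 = 2*b^2 + b*(7 - 4*m) + 2*m - 4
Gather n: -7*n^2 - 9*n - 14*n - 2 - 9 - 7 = -7*n^2 - 23*n - 18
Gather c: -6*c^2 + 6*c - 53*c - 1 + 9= -6*c^2 - 47*c + 8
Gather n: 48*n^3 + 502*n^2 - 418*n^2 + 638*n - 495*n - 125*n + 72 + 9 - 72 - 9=48*n^3 + 84*n^2 + 18*n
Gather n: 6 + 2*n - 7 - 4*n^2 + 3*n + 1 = -4*n^2 + 5*n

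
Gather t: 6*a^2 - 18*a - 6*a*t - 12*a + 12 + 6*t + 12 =6*a^2 - 30*a + t*(6 - 6*a) + 24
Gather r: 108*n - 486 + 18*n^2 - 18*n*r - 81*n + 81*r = 18*n^2 + 27*n + r*(81 - 18*n) - 486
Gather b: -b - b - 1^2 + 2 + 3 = 4 - 2*b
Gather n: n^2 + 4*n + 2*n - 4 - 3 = n^2 + 6*n - 7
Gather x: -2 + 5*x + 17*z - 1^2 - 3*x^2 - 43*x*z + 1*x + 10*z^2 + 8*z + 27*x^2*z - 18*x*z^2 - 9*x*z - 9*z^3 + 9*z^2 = x^2*(27*z - 3) + x*(-18*z^2 - 52*z + 6) - 9*z^3 + 19*z^2 + 25*z - 3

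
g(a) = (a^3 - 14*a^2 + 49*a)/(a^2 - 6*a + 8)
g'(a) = (6 - 2*a)*(a^3 - 14*a^2 + 49*a)/(a^2 - 6*a + 8)^2 + (3*a^2 - 28*a + 49)/(a^2 - 6*a + 8)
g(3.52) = -58.43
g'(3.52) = -66.30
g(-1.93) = -6.60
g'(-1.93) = 2.11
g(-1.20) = -4.85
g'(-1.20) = 2.78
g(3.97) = -616.72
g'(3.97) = -19992.56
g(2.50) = -67.50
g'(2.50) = 93.00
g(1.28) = 21.38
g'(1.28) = 46.79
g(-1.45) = -5.51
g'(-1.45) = 2.49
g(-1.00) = -4.27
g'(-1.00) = 3.06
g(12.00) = 3.75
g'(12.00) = 0.97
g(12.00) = 3.75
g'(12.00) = 0.97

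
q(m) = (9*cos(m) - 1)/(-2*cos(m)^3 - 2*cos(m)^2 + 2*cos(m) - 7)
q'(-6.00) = 0.08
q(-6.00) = -0.88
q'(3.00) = 0.14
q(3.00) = 1.10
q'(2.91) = 0.22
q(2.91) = 1.08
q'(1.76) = 1.07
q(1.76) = 0.36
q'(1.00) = 0.98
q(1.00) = -0.57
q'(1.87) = 0.96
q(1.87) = 0.47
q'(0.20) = 0.05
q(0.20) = -0.88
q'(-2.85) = -0.28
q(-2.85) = 1.07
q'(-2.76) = -0.35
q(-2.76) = 1.04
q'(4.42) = -0.97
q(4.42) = 0.47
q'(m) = (9*cos(m) - 1)*(-6*sin(m)*cos(m)^2 - 4*sin(m)*cos(m) + 2*sin(m))/(-2*cos(m)^3 - 2*cos(m)^2 + 2*cos(m) - 7)^2 - 9*sin(m)/(-2*cos(m)^3 - 2*cos(m)^2 + 2*cos(m) - 7) = (-36*cos(m)^3 - 12*cos(m)^2 + 4*cos(m) + 61)*sin(m)/(2*sin(m)^2*cos(m) + 2*sin(m)^2 - 9)^2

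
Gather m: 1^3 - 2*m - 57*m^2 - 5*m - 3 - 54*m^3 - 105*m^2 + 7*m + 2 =-54*m^3 - 162*m^2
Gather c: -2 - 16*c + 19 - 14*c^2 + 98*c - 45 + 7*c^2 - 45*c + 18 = -7*c^2 + 37*c - 10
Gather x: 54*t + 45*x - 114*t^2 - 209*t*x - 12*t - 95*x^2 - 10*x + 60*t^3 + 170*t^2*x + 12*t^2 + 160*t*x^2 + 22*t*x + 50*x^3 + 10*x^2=60*t^3 - 102*t^2 + 42*t + 50*x^3 + x^2*(160*t - 85) + x*(170*t^2 - 187*t + 35)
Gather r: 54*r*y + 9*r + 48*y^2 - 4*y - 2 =r*(54*y + 9) + 48*y^2 - 4*y - 2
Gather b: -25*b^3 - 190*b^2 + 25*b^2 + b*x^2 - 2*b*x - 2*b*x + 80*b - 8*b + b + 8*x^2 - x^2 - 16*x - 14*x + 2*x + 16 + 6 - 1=-25*b^3 - 165*b^2 + b*(x^2 - 4*x + 73) + 7*x^2 - 28*x + 21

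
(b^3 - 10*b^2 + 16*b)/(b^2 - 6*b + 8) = b*(b - 8)/(b - 4)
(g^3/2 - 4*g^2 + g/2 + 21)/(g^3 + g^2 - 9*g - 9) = (g^2 - 5*g - 14)/(2*(g^2 + 4*g + 3))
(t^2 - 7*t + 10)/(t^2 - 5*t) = (t - 2)/t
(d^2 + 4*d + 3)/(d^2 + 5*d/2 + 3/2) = 2*(d + 3)/(2*d + 3)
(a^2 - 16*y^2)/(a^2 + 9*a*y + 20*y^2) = (a - 4*y)/(a + 5*y)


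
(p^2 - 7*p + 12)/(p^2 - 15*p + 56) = (p^2 - 7*p + 12)/(p^2 - 15*p + 56)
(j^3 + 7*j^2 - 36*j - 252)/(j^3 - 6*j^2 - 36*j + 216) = (j + 7)/(j - 6)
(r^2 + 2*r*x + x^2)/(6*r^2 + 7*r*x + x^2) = (r + x)/(6*r + x)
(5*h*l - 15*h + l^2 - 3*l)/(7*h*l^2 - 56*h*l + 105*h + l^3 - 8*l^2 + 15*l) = (5*h + l)/(7*h*l - 35*h + l^2 - 5*l)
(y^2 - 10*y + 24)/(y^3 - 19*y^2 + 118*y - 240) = (y - 4)/(y^2 - 13*y + 40)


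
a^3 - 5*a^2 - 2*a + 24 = (a - 4)*(a - 3)*(a + 2)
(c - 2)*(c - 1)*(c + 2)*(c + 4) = c^4 + 3*c^3 - 8*c^2 - 12*c + 16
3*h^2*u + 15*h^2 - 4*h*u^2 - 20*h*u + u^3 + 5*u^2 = (-3*h + u)*(-h + u)*(u + 5)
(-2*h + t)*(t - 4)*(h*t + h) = -2*h^2*t^2 + 6*h^2*t + 8*h^2 + h*t^3 - 3*h*t^2 - 4*h*t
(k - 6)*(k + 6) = k^2 - 36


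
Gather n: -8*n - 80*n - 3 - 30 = -88*n - 33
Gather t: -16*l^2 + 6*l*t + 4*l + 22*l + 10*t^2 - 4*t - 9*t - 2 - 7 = -16*l^2 + 26*l + 10*t^2 + t*(6*l - 13) - 9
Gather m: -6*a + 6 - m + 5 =-6*a - m + 11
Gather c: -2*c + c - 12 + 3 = -c - 9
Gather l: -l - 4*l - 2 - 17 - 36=-5*l - 55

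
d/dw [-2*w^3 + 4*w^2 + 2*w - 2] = -6*w^2 + 8*w + 2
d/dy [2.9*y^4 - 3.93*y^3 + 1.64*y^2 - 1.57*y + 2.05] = 11.6*y^3 - 11.79*y^2 + 3.28*y - 1.57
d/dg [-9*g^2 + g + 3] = 1 - 18*g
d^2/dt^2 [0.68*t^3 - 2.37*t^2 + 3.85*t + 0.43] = 4.08*t - 4.74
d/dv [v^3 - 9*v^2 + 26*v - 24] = 3*v^2 - 18*v + 26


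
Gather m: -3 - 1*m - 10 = -m - 13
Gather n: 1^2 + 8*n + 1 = 8*n + 2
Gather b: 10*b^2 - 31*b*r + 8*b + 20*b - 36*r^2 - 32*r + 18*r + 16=10*b^2 + b*(28 - 31*r) - 36*r^2 - 14*r + 16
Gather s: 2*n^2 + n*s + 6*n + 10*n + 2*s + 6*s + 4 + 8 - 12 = 2*n^2 + 16*n + s*(n + 8)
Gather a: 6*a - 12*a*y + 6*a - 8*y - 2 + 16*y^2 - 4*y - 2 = a*(12 - 12*y) + 16*y^2 - 12*y - 4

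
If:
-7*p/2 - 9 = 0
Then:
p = -18/7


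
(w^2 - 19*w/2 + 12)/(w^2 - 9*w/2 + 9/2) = (w - 8)/(w - 3)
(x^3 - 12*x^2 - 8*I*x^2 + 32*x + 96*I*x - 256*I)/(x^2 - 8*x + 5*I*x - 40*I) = (x^2 + x*(-4 - 8*I) + 32*I)/(x + 5*I)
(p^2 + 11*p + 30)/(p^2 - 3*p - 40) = (p + 6)/(p - 8)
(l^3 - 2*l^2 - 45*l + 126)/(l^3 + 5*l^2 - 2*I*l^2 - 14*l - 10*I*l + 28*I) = (l^2 - 9*l + 18)/(l^2 - 2*l*(1 + I) + 4*I)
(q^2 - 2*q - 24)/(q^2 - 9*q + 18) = (q + 4)/(q - 3)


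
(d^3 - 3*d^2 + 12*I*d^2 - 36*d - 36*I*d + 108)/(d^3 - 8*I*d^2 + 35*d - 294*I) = (d^2 + d*(-3 + 6*I) - 18*I)/(d^2 - 14*I*d - 49)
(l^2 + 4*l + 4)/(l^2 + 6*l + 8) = (l + 2)/(l + 4)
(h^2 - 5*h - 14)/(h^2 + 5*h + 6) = (h - 7)/(h + 3)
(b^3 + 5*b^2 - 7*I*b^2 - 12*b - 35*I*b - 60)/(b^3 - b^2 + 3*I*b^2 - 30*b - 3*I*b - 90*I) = (b^2 - 7*I*b - 12)/(b^2 + 3*b*(-2 + I) - 18*I)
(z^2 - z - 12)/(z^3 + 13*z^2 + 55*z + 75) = (z - 4)/(z^2 + 10*z + 25)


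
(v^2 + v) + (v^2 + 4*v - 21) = 2*v^2 + 5*v - 21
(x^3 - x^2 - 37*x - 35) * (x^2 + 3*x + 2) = x^5 + 2*x^4 - 38*x^3 - 148*x^2 - 179*x - 70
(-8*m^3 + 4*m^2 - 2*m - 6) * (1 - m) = 8*m^4 - 12*m^3 + 6*m^2 + 4*m - 6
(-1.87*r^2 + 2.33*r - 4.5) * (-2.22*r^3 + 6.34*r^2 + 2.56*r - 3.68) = 4.1514*r^5 - 17.0284*r^4 + 19.975*r^3 - 15.6836*r^2 - 20.0944*r + 16.56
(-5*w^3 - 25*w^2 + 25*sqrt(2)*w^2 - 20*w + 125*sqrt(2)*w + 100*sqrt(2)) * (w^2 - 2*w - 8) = -5*w^5 - 15*w^4 + 25*sqrt(2)*w^4 + 70*w^3 + 75*sqrt(2)*w^3 - 350*sqrt(2)*w^2 + 240*w^2 - 1200*sqrt(2)*w + 160*w - 800*sqrt(2)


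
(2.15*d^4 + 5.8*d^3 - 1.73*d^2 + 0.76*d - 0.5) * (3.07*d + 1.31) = 6.6005*d^5 + 20.6225*d^4 + 2.2869*d^3 + 0.0668999999999995*d^2 - 0.5394*d - 0.655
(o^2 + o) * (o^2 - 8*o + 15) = o^4 - 7*o^3 + 7*o^2 + 15*o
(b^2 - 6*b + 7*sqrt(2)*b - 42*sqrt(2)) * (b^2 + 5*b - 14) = b^4 - b^3 + 7*sqrt(2)*b^3 - 44*b^2 - 7*sqrt(2)*b^2 - 308*sqrt(2)*b + 84*b + 588*sqrt(2)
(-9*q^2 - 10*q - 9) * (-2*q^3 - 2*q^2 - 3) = 18*q^5 + 38*q^4 + 38*q^3 + 45*q^2 + 30*q + 27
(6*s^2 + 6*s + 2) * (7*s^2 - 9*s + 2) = 42*s^4 - 12*s^3 - 28*s^2 - 6*s + 4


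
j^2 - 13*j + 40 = (j - 8)*(j - 5)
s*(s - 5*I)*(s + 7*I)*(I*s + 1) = I*s^4 - s^3 + 37*I*s^2 + 35*s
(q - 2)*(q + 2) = q^2 - 4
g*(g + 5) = g^2 + 5*g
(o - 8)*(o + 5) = o^2 - 3*o - 40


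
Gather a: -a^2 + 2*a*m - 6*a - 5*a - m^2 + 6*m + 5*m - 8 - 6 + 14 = -a^2 + a*(2*m - 11) - m^2 + 11*m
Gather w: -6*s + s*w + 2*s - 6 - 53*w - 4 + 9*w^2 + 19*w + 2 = -4*s + 9*w^2 + w*(s - 34) - 8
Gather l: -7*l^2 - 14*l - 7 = -7*l^2 - 14*l - 7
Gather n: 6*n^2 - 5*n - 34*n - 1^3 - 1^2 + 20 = 6*n^2 - 39*n + 18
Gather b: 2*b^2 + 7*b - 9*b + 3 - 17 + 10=2*b^2 - 2*b - 4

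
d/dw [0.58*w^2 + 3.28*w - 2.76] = 1.16*w + 3.28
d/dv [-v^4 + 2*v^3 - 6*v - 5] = -4*v^3 + 6*v^2 - 6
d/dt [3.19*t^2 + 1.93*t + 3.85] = 6.38*t + 1.93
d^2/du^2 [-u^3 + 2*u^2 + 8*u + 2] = 4 - 6*u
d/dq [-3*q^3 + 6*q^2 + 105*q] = -9*q^2 + 12*q + 105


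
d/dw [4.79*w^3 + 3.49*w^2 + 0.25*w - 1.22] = 14.37*w^2 + 6.98*w + 0.25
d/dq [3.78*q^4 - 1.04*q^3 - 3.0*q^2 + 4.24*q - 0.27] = 15.12*q^3 - 3.12*q^2 - 6.0*q + 4.24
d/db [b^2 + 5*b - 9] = 2*b + 5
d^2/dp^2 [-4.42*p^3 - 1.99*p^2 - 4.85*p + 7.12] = -26.52*p - 3.98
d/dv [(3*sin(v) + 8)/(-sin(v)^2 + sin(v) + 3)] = (3*sin(v)^2 + 16*sin(v) + 1)*cos(v)/(sin(v) + cos(v)^2 + 2)^2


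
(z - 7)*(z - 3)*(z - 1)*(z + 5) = z^4 - 6*z^3 - 24*z^2 + 134*z - 105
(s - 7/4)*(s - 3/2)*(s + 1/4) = s^3 - 3*s^2 + 29*s/16 + 21/32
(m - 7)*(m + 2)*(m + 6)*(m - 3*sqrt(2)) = m^4 - 3*sqrt(2)*m^3 + m^3 - 44*m^2 - 3*sqrt(2)*m^2 - 84*m + 132*sqrt(2)*m + 252*sqrt(2)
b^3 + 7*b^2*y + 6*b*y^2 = b*(b + y)*(b + 6*y)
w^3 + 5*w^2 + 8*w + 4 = (w + 1)*(w + 2)^2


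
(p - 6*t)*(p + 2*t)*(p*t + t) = p^3*t - 4*p^2*t^2 + p^2*t - 12*p*t^3 - 4*p*t^2 - 12*t^3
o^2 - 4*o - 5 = (o - 5)*(o + 1)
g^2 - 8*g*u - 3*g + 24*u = (g - 3)*(g - 8*u)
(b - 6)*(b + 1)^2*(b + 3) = b^4 - b^3 - 23*b^2 - 39*b - 18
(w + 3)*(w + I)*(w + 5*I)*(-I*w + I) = -I*w^4 + 6*w^3 - 2*I*w^3 + 12*w^2 + 8*I*w^2 - 18*w + 10*I*w - 15*I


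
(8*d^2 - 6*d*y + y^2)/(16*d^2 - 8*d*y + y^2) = (-2*d + y)/(-4*d + y)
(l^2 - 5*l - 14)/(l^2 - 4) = (l - 7)/(l - 2)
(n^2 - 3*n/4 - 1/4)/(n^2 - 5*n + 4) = (n + 1/4)/(n - 4)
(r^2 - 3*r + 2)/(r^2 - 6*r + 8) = (r - 1)/(r - 4)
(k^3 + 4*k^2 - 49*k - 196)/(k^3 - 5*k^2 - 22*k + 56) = (k + 7)/(k - 2)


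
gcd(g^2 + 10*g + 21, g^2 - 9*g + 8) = 1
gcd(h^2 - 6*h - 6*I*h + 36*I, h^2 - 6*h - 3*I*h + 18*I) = h - 6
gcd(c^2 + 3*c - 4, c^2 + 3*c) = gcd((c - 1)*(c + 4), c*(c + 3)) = 1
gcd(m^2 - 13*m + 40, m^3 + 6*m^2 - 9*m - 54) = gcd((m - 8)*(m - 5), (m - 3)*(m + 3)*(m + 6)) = 1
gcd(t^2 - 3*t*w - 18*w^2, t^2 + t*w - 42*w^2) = t - 6*w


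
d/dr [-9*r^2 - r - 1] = -18*r - 1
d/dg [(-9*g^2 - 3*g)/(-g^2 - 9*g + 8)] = 6*(13*g^2 - 24*g - 4)/(g^4 + 18*g^3 + 65*g^2 - 144*g + 64)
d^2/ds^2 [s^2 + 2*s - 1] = 2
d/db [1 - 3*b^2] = -6*b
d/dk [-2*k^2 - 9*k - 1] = -4*k - 9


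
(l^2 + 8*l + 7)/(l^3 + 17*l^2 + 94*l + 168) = (l + 1)/(l^2 + 10*l + 24)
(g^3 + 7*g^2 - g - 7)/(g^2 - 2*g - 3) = (g^2 + 6*g - 7)/(g - 3)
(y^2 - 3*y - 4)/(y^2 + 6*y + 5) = (y - 4)/(y + 5)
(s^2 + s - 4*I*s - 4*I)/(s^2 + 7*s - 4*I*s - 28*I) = (s + 1)/(s + 7)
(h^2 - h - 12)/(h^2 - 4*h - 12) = (-h^2 + h + 12)/(-h^2 + 4*h + 12)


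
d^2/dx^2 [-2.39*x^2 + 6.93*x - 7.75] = -4.78000000000000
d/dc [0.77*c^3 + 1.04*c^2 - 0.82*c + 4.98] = 2.31*c^2 + 2.08*c - 0.82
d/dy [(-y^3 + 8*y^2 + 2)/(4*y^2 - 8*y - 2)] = (-2*y^4 + 8*y^3 - 29*y^2 - 24*y + 8)/(2*(4*y^4 - 16*y^3 + 12*y^2 + 8*y + 1))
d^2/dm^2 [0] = 0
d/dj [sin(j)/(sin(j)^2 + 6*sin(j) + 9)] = (3 - sin(j))*cos(j)/(sin(j) + 3)^3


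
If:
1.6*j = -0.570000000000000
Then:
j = -0.36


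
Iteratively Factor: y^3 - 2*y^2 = (y)*(y^2 - 2*y) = y^2*(y - 2)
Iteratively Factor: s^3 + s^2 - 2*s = (s + 2)*(s^2 - s) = s*(s + 2)*(s - 1)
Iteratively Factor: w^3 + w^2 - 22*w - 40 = (w + 2)*(w^2 - w - 20) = (w - 5)*(w + 2)*(w + 4)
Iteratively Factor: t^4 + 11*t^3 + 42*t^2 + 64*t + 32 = (t + 1)*(t^3 + 10*t^2 + 32*t + 32) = (t + 1)*(t + 4)*(t^2 + 6*t + 8) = (t + 1)*(t + 4)^2*(t + 2)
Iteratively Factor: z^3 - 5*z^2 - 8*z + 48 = (z - 4)*(z^2 - z - 12) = (z - 4)*(z + 3)*(z - 4)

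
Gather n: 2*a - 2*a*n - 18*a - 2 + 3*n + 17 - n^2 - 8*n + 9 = -16*a - n^2 + n*(-2*a - 5) + 24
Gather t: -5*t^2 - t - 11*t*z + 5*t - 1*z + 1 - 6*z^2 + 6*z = -5*t^2 + t*(4 - 11*z) - 6*z^2 + 5*z + 1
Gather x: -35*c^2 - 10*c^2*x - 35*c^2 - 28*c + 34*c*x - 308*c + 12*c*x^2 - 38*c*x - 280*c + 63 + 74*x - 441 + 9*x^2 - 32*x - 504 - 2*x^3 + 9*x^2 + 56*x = -70*c^2 - 616*c - 2*x^3 + x^2*(12*c + 18) + x*(-10*c^2 - 4*c + 98) - 882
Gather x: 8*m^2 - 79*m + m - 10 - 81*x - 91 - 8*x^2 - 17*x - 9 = 8*m^2 - 78*m - 8*x^2 - 98*x - 110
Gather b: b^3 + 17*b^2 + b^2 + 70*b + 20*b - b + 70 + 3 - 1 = b^3 + 18*b^2 + 89*b + 72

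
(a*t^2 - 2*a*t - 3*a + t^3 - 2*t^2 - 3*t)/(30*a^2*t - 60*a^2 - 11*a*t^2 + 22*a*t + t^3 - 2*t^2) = (a*t^2 - 2*a*t - 3*a + t^3 - 2*t^2 - 3*t)/(30*a^2*t - 60*a^2 - 11*a*t^2 + 22*a*t + t^3 - 2*t^2)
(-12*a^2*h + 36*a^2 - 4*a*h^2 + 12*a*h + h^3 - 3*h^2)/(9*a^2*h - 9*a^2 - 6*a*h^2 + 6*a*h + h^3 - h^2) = (-12*a^2*h + 36*a^2 - 4*a*h^2 + 12*a*h + h^3 - 3*h^2)/(9*a^2*h - 9*a^2 - 6*a*h^2 + 6*a*h + h^3 - h^2)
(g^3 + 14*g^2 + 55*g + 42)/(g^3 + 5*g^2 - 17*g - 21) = (g + 6)/(g - 3)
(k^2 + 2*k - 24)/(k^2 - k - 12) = (k + 6)/(k + 3)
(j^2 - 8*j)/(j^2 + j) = (j - 8)/(j + 1)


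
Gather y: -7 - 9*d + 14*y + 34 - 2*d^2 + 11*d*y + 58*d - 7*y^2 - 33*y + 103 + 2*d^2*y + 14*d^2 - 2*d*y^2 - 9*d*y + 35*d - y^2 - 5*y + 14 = 12*d^2 + 84*d + y^2*(-2*d - 8) + y*(2*d^2 + 2*d - 24) + 144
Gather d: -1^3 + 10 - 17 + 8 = 0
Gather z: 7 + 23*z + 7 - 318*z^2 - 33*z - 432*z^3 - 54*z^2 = -432*z^3 - 372*z^2 - 10*z + 14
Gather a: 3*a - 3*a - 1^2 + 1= 0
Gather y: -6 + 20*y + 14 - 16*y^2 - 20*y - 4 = 4 - 16*y^2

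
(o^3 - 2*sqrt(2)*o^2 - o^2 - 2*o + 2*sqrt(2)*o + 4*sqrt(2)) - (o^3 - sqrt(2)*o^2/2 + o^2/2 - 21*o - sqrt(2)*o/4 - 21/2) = -3*sqrt(2)*o^2/2 - 3*o^2/2 + 9*sqrt(2)*o/4 + 19*o + 4*sqrt(2) + 21/2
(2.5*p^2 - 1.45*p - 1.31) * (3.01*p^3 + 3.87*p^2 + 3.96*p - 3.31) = 7.525*p^5 + 5.3105*p^4 + 0.345400000000001*p^3 - 19.0867*p^2 - 0.3881*p + 4.3361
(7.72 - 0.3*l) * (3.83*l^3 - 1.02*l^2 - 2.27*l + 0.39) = -1.149*l^4 + 29.8736*l^3 - 7.1934*l^2 - 17.6414*l + 3.0108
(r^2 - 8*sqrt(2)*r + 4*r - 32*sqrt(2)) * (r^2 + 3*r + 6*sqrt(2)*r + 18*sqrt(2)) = r^4 - 2*sqrt(2)*r^3 + 7*r^3 - 84*r^2 - 14*sqrt(2)*r^2 - 672*r - 24*sqrt(2)*r - 1152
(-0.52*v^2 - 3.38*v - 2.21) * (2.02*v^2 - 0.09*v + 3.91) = -1.0504*v^4 - 6.7808*v^3 - 6.1932*v^2 - 13.0169*v - 8.6411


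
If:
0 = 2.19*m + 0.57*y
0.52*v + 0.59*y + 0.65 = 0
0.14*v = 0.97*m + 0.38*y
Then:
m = 0.16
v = -0.56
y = -0.61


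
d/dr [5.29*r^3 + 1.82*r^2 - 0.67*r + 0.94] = 15.87*r^2 + 3.64*r - 0.67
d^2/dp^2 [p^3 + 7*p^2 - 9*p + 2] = 6*p + 14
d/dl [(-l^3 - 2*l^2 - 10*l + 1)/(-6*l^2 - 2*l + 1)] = (6*l^4 + 4*l^3 - 59*l^2 + 8*l - 8)/(36*l^4 + 24*l^3 - 8*l^2 - 4*l + 1)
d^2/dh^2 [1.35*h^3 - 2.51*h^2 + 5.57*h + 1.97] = 8.1*h - 5.02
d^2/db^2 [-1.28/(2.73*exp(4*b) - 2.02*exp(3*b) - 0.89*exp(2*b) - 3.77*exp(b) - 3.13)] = (1.28*(-21.84*exp(3*b) + 12.12*exp(2*b) + 3.56*exp(b) + 7.54)*(-10.92*exp(3*b) + 6.06*exp(2*b) + 1.78*exp(b) + 3.77)*exp(b) + (55.9104*exp(3*b) - 23.2704*exp(2*b) - 4.5568*exp(b) - 4.8256)*(-2.73*exp(4*b) + 2.02*exp(3*b) + 0.89*exp(2*b) + 3.77*exp(b) + 3.13))*exp(b)/(-2.73*exp(4*b) + 2.02*exp(3*b) + 0.89*exp(2*b) + 3.77*exp(b) + 3.13)^3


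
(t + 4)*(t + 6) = t^2 + 10*t + 24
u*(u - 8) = u^2 - 8*u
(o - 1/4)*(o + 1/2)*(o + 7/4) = o^3 + 2*o^2 + 5*o/16 - 7/32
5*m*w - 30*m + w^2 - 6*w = (5*m + w)*(w - 6)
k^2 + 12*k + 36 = (k + 6)^2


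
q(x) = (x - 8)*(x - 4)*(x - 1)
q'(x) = (x - 8)*(x - 4) + (x - 8)*(x - 1) + (x - 4)*(x - 1) = 3*x^2 - 26*x + 44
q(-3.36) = -364.54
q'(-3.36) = 165.23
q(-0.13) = -37.94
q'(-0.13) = 47.43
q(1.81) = 10.98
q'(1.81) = 6.77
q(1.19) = 3.64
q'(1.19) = 17.31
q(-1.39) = -120.96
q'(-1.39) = 85.94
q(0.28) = -20.68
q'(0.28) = 36.96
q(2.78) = 11.34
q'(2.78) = -5.09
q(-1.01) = -90.73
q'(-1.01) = 73.32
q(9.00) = 40.00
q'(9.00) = 53.00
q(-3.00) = -308.00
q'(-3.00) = 149.00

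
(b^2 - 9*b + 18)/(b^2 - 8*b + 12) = (b - 3)/(b - 2)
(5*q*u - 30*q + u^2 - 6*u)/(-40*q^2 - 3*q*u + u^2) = (6 - u)/(8*q - u)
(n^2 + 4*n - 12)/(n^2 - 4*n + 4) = (n + 6)/(n - 2)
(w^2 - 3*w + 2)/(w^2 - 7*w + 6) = (w - 2)/(w - 6)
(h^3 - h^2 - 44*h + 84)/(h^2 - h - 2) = (h^2 + h - 42)/(h + 1)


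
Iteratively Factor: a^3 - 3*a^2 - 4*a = (a - 4)*(a^2 + a) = (a - 4)*(a + 1)*(a)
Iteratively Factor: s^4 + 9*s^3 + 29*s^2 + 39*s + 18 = (s + 1)*(s^3 + 8*s^2 + 21*s + 18) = (s + 1)*(s + 3)*(s^2 + 5*s + 6) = (s + 1)*(s + 3)^2*(s + 2)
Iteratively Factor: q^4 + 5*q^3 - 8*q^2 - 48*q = (q)*(q^3 + 5*q^2 - 8*q - 48) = q*(q - 3)*(q^2 + 8*q + 16) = q*(q - 3)*(q + 4)*(q + 4)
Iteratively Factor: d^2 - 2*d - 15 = (d - 5)*(d + 3)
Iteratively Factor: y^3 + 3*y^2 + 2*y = (y + 2)*(y^2 + y) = y*(y + 2)*(y + 1)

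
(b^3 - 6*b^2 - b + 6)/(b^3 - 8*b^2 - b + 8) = (b - 6)/(b - 8)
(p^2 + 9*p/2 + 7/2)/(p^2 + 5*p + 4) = (p + 7/2)/(p + 4)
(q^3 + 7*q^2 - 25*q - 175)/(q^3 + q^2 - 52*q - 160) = (q^2 + 2*q - 35)/(q^2 - 4*q - 32)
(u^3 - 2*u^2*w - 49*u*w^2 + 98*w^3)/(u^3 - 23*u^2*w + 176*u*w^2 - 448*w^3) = (u^2 + 5*u*w - 14*w^2)/(u^2 - 16*u*w + 64*w^2)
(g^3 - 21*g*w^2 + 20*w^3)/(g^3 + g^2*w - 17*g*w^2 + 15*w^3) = (-g + 4*w)/(-g + 3*w)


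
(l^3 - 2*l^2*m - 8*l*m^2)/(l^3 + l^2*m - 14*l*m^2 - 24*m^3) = l/(l + 3*m)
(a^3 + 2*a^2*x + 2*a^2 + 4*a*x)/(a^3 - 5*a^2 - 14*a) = (a + 2*x)/(a - 7)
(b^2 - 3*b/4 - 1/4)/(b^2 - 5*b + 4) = (b + 1/4)/(b - 4)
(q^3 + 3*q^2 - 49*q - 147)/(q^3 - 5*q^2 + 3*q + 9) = (q^3 + 3*q^2 - 49*q - 147)/(q^3 - 5*q^2 + 3*q + 9)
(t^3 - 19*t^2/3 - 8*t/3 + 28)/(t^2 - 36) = (3*t^2 - t - 14)/(3*(t + 6))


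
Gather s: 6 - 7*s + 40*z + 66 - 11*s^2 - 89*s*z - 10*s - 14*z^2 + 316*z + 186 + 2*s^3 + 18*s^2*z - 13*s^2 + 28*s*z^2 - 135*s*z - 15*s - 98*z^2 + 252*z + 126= 2*s^3 + s^2*(18*z - 24) + s*(28*z^2 - 224*z - 32) - 112*z^2 + 608*z + 384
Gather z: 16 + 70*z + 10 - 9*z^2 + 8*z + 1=-9*z^2 + 78*z + 27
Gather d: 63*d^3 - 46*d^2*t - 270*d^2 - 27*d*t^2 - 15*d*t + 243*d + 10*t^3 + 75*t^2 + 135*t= 63*d^3 + d^2*(-46*t - 270) + d*(-27*t^2 - 15*t + 243) + 10*t^3 + 75*t^2 + 135*t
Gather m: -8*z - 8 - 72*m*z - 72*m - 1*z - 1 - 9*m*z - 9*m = m*(-81*z - 81) - 9*z - 9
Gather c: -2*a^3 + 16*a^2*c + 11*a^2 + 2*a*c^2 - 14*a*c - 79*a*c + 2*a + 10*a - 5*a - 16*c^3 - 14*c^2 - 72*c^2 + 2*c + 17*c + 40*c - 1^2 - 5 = -2*a^3 + 11*a^2 + 7*a - 16*c^3 + c^2*(2*a - 86) + c*(16*a^2 - 93*a + 59) - 6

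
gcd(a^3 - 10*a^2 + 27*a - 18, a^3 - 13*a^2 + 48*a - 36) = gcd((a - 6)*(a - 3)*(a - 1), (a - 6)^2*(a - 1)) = a^2 - 7*a + 6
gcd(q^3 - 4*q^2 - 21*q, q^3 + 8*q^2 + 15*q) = q^2 + 3*q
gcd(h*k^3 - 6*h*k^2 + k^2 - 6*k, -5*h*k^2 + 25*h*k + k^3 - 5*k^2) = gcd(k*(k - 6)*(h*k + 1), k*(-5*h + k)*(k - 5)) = k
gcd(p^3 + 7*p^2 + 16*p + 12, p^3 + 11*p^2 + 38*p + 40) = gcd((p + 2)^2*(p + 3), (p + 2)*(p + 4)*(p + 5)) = p + 2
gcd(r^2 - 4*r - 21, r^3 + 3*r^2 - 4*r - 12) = r + 3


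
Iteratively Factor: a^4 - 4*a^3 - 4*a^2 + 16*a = (a)*(a^3 - 4*a^2 - 4*a + 16) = a*(a + 2)*(a^2 - 6*a + 8) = a*(a - 2)*(a + 2)*(a - 4)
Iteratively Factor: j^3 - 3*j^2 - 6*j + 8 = (j - 1)*(j^2 - 2*j - 8) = (j - 1)*(j + 2)*(j - 4)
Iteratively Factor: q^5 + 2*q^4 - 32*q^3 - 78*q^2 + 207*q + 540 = (q + 3)*(q^4 - q^3 - 29*q^2 + 9*q + 180) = (q + 3)^2*(q^3 - 4*q^2 - 17*q + 60) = (q - 3)*(q + 3)^2*(q^2 - q - 20) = (q - 3)*(q + 3)^2*(q + 4)*(q - 5)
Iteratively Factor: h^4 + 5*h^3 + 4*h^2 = (h + 1)*(h^3 + 4*h^2) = h*(h + 1)*(h^2 + 4*h) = h^2*(h + 1)*(h + 4)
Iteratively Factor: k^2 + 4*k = (k)*(k + 4)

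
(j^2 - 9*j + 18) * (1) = j^2 - 9*j + 18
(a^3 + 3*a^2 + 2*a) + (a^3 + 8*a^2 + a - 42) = 2*a^3 + 11*a^2 + 3*a - 42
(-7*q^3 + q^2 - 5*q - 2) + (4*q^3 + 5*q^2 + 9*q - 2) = -3*q^3 + 6*q^2 + 4*q - 4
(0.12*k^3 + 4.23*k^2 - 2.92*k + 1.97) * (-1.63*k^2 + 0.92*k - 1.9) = -0.1956*k^5 - 6.7845*k^4 + 8.4232*k^3 - 13.9345*k^2 + 7.3604*k - 3.743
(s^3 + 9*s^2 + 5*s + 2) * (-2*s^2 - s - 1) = -2*s^5 - 19*s^4 - 20*s^3 - 18*s^2 - 7*s - 2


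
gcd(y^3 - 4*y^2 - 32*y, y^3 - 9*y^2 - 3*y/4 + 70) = y - 8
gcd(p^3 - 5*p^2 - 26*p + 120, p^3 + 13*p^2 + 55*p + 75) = p + 5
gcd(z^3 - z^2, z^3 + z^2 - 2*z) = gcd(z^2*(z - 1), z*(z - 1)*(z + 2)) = z^2 - z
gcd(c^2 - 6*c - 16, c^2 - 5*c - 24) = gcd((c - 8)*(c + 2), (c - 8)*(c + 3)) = c - 8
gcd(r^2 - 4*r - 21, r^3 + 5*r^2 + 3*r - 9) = r + 3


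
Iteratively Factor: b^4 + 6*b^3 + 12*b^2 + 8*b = (b)*(b^3 + 6*b^2 + 12*b + 8) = b*(b + 2)*(b^2 + 4*b + 4) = b*(b + 2)^2*(b + 2)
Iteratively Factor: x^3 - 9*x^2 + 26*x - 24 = (x - 2)*(x^2 - 7*x + 12) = (x - 3)*(x - 2)*(x - 4)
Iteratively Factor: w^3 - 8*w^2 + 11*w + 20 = (w - 5)*(w^2 - 3*w - 4) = (w - 5)*(w - 4)*(w + 1)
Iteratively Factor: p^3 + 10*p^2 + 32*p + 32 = (p + 4)*(p^2 + 6*p + 8) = (p + 4)^2*(p + 2)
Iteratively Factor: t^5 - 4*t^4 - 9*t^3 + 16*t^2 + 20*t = (t + 1)*(t^4 - 5*t^3 - 4*t^2 + 20*t) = (t + 1)*(t + 2)*(t^3 - 7*t^2 + 10*t) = (t - 5)*(t + 1)*(t + 2)*(t^2 - 2*t) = t*(t - 5)*(t + 1)*(t + 2)*(t - 2)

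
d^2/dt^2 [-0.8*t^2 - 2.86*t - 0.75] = -1.60000000000000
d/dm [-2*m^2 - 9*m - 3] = -4*m - 9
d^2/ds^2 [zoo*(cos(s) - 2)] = zoo*cos(s)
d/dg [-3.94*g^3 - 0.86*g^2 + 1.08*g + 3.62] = -11.82*g^2 - 1.72*g + 1.08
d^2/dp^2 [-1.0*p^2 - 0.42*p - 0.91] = -2.00000000000000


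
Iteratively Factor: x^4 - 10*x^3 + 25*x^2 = (x - 5)*(x^3 - 5*x^2) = x*(x - 5)*(x^2 - 5*x) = x*(x - 5)^2*(x)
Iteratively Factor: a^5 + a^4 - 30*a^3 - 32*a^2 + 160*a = (a + 4)*(a^4 - 3*a^3 - 18*a^2 + 40*a) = (a - 2)*(a + 4)*(a^3 - a^2 - 20*a) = (a - 2)*(a + 4)^2*(a^2 - 5*a) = (a - 5)*(a - 2)*(a + 4)^2*(a)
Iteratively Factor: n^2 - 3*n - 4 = (n - 4)*(n + 1)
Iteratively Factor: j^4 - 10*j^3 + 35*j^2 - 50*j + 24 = (j - 4)*(j^3 - 6*j^2 + 11*j - 6) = (j - 4)*(j - 1)*(j^2 - 5*j + 6) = (j - 4)*(j - 3)*(j - 1)*(j - 2)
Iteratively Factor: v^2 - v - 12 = (v + 3)*(v - 4)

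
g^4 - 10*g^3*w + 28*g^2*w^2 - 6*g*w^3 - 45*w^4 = (g - 5*w)*(g - 3*w)^2*(g + w)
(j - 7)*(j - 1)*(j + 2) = j^3 - 6*j^2 - 9*j + 14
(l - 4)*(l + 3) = l^2 - l - 12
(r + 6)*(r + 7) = r^2 + 13*r + 42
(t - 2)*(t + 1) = t^2 - t - 2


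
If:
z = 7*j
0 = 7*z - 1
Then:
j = 1/49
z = 1/7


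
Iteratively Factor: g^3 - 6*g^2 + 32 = (g - 4)*(g^2 - 2*g - 8) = (g - 4)*(g + 2)*(g - 4)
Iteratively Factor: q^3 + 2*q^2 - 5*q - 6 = (q - 2)*(q^2 + 4*q + 3) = (q - 2)*(q + 3)*(q + 1)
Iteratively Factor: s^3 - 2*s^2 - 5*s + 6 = (s - 1)*(s^2 - s - 6) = (s - 1)*(s + 2)*(s - 3)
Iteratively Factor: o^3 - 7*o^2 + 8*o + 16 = (o - 4)*(o^2 - 3*o - 4) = (o - 4)^2*(o + 1)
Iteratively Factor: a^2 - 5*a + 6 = (a - 3)*(a - 2)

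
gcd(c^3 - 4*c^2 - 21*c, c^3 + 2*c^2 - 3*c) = c^2 + 3*c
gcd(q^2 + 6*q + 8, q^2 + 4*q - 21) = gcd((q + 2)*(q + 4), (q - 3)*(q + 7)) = 1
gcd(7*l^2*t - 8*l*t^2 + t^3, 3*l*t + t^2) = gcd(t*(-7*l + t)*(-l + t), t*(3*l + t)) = t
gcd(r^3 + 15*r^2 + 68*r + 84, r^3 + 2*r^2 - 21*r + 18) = r + 6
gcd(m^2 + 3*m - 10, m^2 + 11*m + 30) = m + 5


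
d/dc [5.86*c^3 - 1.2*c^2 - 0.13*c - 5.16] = 17.58*c^2 - 2.4*c - 0.13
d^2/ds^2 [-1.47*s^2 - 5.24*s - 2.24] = -2.94000000000000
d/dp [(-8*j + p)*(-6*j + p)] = -14*j + 2*p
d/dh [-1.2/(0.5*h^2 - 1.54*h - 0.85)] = (1.2*h - 1.848)/(-0.5*h^2 + 1.54*h + 0.85)^2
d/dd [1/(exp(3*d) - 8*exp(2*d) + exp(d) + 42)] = (-3*exp(2*d) + 16*exp(d) - 1)*exp(d)/(exp(3*d) - 8*exp(2*d) + exp(d) + 42)^2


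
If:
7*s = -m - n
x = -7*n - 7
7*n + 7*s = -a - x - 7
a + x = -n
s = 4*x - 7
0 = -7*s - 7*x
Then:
No Solution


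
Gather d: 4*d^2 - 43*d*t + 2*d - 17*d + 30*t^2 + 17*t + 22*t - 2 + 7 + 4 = 4*d^2 + d*(-43*t - 15) + 30*t^2 + 39*t + 9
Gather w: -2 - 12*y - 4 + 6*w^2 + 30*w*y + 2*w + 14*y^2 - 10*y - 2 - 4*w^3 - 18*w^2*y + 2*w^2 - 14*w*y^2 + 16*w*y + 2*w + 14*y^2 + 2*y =-4*w^3 + w^2*(8 - 18*y) + w*(-14*y^2 + 46*y + 4) + 28*y^2 - 20*y - 8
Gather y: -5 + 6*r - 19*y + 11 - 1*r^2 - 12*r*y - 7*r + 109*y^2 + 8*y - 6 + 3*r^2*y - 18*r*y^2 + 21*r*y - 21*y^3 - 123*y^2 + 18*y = -r^2 - r - 21*y^3 + y^2*(-18*r - 14) + y*(3*r^2 + 9*r + 7)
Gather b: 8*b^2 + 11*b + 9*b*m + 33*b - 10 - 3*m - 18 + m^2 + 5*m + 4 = 8*b^2 + b*(9*m + 44) + m^2 + 2*m - 24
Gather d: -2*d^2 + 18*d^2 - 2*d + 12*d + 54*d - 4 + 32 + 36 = 16*d^2 + 64*d + 64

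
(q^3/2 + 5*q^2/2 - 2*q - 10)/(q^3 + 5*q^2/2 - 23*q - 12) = (q^3 + 5*q^2 - 4*q - 20)/(2*q^3 + 5*q^2 - 46*q - 24)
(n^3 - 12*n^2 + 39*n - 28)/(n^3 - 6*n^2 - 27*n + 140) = (n - 1)/(n + 5)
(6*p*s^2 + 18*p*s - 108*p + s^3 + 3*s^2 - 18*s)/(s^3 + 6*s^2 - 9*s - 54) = (6*p + s)/(s + 3)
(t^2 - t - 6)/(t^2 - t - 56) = (-t^2 + t + 6)/(-t^2 + t + 56)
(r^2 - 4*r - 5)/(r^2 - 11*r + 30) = (r + 1)/(r - 6)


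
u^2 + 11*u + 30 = (u + 5)*(u + 6)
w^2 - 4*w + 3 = (w - 3)*(w - 1)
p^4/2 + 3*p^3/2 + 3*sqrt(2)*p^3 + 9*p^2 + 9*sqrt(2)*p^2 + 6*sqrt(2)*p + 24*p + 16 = (p/2 + 1)*(p + 1)*(p + 2*sqrt(2))*(p + 4*sqrt(2))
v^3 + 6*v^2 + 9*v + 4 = (v + 1)^2*(v + 4)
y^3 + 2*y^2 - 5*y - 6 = (y - 2)*(y + 1)*(y + 3)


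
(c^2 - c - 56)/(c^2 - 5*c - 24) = (c + 7)/(c + 3)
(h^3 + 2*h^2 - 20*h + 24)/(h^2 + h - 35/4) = 4*(h^3 + 2*h^2 - 20*h + 24)/(4*h^2 + 4*h - 35)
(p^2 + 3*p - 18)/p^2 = 1 + 3/p - 18/p^2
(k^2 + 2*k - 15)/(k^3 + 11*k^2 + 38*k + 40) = (k - 3)/(k^2 + 6*k + 8)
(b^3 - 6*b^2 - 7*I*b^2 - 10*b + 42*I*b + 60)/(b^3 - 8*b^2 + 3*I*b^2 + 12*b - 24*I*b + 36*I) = (b^2 - 7*I*b - 10)/(b^2 + b*(-2 + 3*I) - 6*I)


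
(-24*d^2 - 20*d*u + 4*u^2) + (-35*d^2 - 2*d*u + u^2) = -59*d^2 - 22*d*u + 5*u^2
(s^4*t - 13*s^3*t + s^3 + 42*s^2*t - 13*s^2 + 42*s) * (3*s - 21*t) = 3*s^5*t - 21*s^4*t^2 - 39*s^4*t + 3*s^4 + 273*s^3*t^2 + 105*s^3*t - 39*s^3 - 882*s^2*t^2 + 273*s^2*t + 126*s^2 - 882*s*t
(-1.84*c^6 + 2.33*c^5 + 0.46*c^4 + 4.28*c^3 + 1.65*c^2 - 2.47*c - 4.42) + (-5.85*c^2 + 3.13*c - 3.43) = -1.84*c^6 + 2.33*c^5 + 0.46*c^4 + 4.28*c^3 - 4.2*c^2 + 0.66*c - 7.85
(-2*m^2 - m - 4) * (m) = -2*m^3 - m^2 - 4*m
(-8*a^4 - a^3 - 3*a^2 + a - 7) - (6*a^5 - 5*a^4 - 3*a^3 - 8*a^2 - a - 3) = -6*a^5 - 3*a^4 + 2*a^3 + 5*a^2 + 2*a - 4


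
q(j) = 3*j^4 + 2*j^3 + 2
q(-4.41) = 965.15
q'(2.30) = 177.74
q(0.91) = 5.56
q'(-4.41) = -912.50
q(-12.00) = 58754.00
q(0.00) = 2.00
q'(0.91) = 14.01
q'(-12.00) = -19872.00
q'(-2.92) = -247.61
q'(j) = 12*j^3 + 6*j^2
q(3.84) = 767.54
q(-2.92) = 170.30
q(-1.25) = 5.42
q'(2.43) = 207.62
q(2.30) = 110.29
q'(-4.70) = -1113.34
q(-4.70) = 1258.26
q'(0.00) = 0.00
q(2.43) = 135.30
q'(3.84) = 767.95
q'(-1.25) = -14.06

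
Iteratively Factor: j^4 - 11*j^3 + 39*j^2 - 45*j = (j)*(j^3 - 11*j^2 + 39*j - 45) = j*(j - 5)*(j^2 - 6*j + 9) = j*(j - 5)*(j - 3)*(j - 3)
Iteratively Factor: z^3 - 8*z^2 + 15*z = (z - 5)*(z^2 - 3*z) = z*(z - 5)*(z - 3)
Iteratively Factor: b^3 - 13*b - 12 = (b + 1)*(b^2 - b - 12) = (b + 1)*(b + 3)*(b - 4)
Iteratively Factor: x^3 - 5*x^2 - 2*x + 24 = (x - 4)*(x^2 - x - 6) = (x - 4)*(x + 2)*(x - 3)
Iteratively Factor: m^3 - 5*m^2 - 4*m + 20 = (m + 2)*(m^2 - 7*m + 10) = (m - 5)*(m + 2)*(m - 2)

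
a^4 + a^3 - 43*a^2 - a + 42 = (a - 6)*(a - 1)*(a + 1)*(a + 7)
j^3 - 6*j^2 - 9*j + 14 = (j - 7)*(j - 1)*(j + 2)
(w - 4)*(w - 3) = w^2 - 7*w + 12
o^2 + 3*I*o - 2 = (o + I)*(o + 2*I)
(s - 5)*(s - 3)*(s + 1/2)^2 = s^4 - 7*s^3 + 29*s^2/4 + 13*s + 15/4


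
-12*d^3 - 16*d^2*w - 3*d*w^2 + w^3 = (-6*d + w)*(d + w)*(2*d + w)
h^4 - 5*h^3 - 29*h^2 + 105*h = h*(h - 7)*(h - 3)*(h + 5)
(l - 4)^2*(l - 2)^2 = l^4 - 12*l^3 + 52*l^2 - 96*l + 64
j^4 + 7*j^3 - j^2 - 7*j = j*(j - 1)*(j + 1)*(j + 7)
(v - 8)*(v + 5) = v^2 - 3*v - 40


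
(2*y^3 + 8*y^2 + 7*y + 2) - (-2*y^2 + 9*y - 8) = 2*y^3 + 10*y^2 - 2*y + 10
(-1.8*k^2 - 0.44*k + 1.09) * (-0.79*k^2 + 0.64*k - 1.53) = 1.422*k^4 - 0.8044*k^3 + 1.6113*k^2 + 1.3708*k - 1.6677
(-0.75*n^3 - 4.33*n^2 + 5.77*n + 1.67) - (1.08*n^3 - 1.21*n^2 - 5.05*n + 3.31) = -1.83*n^3 - 3.12*n^2 + 10.82*n - 1.64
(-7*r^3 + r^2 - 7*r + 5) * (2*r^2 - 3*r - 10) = -14*r^5 + 23*r^4 + 53*r^3 + 21*r^2 + 55*r - 50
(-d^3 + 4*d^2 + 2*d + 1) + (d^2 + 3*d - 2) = -d^3 + 5*d^2 + 5*d - 1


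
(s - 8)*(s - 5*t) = s^2 - 5*s*t - 8*s + 40*t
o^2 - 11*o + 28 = (o - 7)*(o - 4)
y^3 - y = y*(y - 1)*(y + 1)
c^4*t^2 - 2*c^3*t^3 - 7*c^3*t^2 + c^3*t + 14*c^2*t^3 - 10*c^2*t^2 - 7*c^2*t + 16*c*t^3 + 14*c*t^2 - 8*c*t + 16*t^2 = (c - 8)*(c - 2*t)*(c*t + 1)*(c*t + t)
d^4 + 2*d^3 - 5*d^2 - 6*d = d*(d - 2)*(d + 1)*(d + 3)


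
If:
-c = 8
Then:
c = -8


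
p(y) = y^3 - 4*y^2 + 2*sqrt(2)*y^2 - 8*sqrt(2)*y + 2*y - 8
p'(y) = 3*y^2 - 8*y + 4*sqrt(2)*y - 8*sqrt(2) + 2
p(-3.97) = -52.06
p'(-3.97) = 47.27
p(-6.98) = -340.14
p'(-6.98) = 153.20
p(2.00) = -23.31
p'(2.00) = -2.00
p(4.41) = 13.91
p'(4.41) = 38.70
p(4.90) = 35.88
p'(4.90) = 51.23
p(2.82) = -21.16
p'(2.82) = 7.94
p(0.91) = -16.69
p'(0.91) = -8.96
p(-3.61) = -36.69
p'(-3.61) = 38.24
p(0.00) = -8.00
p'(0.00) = -9.31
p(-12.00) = -1792.94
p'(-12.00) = 450.80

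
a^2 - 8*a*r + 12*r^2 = (a - 6*r)*(a - 2*r)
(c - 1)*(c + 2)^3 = c^4 + 5*c^3 + 6*c^2 - 4*c - 8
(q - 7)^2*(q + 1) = q^3 - 13*q^2 + 35*q + 49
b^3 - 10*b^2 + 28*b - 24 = (b - 6)*(b - 2)^2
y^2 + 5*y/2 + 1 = (y + 1/2)*(y + 2)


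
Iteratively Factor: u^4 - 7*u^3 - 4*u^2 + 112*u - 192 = (u + 4)*(u^3 - 11*u^2 + 40*u - 48) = (u - 3)*(u + 4)*(u^2 - 8*u + 16) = (u - 4)*(u - 3)*(u + 4)*(u - 4)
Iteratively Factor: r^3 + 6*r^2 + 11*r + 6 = (r + 2)*(r^2 + 4*r + 3) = (r + 2)*(r + 3)*(r + 1)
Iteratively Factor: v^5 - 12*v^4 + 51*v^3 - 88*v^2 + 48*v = (v - 4)*(v^4 - 8*v^3 + 19*v^2 - 12*v) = (v - 4)*(v - 3)*(v^3 - 5*v^2 + 4*v) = v*(v - 4)*(v - 3)*(v^2 - 5*v + 4) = v*(v - 4)^2*(v - 3)*(v - 1)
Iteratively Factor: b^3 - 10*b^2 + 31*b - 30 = (b - 3)*(b^2 - 7*b + 10) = (b - 3)*(b - 2)*(b - 5)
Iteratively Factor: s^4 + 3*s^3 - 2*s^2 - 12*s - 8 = (s - 2)*(s^3 + 5*s^2 + 8*s + 4) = (s - 2)*(s + 1)*(s^2 + 4*s + 4) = (s - 2)*(s + 1)*(s + 2)*(s + 2)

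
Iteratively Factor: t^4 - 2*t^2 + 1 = (t - 1)*(t^3 + t^2 - t - 1) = (t - 1)*(t + 1)*(t^2 - 1) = (t - 1)*(t + 1)^2*(t - 1)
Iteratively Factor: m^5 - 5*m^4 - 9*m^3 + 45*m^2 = (m - 3)*(m^4 - 2*m^3 - 15*m^2) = m*(m - 3)*(m^3 - 2*m^2 - 15*m) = m*(m - 3)*(m + 3)*(m^2 - 5*m) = m*(m - 5)*(m - 3)*(m + 3)*(m)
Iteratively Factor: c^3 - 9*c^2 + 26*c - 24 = (c - 4)*(c^2 - 5*c + 6) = (c - 4)*(c - 2)*(c - 3)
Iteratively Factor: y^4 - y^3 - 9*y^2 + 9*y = (y + 3)*(y^3 - 4*y^2 + 3*y) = (y - 3)*(y + 3)*(y^2 - y) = (y - 3)*(y - 1)*(y + 3)*(y)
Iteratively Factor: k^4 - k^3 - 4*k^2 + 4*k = (k - 2)*(k^3 + k^2 - 2*k) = (k - 2)*(k - 1)*(k^2 + 2*k) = k*(k - 2)*(k - 1)*(k + 2)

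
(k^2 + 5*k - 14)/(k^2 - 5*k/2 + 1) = 2*(k + 7)/(2*k - 1)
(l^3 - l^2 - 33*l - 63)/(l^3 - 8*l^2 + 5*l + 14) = (l^2 + 6*l + 9)/(l^2 - l - 2)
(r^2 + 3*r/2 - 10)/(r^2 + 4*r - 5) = (r^2 + 3*r/2 - 10)/(r^2 + 4*r - 5)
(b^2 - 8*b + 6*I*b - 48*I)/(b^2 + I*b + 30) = (b - 8)/(b - 5*I)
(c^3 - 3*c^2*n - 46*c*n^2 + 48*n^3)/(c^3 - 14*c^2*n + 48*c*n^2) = (c^2 + 5*c*n - 6*n^2)/(c*(c - 6*n))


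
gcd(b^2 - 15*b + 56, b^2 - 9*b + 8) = b - 8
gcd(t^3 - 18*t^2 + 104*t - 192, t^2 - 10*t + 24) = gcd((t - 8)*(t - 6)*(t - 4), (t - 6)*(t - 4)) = t^2 - 10*t + 24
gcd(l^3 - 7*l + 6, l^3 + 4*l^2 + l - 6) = l^2 + 2*l - 3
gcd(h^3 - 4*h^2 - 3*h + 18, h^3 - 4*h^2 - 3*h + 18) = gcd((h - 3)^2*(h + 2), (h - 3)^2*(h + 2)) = h^3 - 4*h^2 - 3*h + 18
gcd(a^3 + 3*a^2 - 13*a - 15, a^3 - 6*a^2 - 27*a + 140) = a + 5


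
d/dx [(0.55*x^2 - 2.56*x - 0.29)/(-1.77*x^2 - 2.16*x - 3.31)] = (-5.7192*x^2 - 4.6676*x + 7.8472)/(3.1329*x^4 + 7.6464*x^3 + 16.383*x^2 + 14.2992*x + 10.9561)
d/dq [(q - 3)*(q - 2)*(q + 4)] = 3*q^2 - 2*q - 14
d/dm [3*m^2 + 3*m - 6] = 6*m + 3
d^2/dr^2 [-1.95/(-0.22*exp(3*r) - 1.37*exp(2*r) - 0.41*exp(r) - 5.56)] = (1.95*(0.66*exp(2*r) + 2.74*exp(r) + 0.41)*(1.32*exp(2*r) + 5.48*exp(r) + 0.82)*exp(r) - (3.861*exp(2*r) + 10.686*exp(r) + 0.7995)*(0.22*exp(3*r) + 1.37*exp(2*r) + 0.41*exp(r) + 5.56))*exp(r)/(0.22*exp(3*r) + 1.37*exp(2*r) + 0.41*exp(r) + 5.56)^3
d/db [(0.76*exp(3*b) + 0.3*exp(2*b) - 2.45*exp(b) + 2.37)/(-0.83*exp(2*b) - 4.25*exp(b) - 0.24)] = (-0.6308*exp(4*b) - 6.46*exp(3*b) - 3.8557*exp(2*b) + 3.7902*exp(b) + 10.6605)*exp(b)/(0.6889*exp(4*b) + 7.055*exp(3*b) + 18.4609*exp(2*b) + 2.04*exp(b) + 0.0576)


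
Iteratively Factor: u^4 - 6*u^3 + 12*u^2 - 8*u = (u)*(u^3 - 6*u^2 + 12*u - 8) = u*(u - 2)*(u^2 - 4*u + 4) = u*(u - 2)^2*(u - 2)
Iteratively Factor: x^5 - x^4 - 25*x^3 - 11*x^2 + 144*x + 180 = (x + 2)*(x^4 - 3*x^3 - 19*x^2 + 27*x + 90) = (x - 3)*(x + 2)*(x^3 - 19*x - 30) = (x - 3)*(x + 2)*(x + 3)*(x^2 - 3*x - 10) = (x - 5)*(x - 3)*(x + 2)*(x + 3)*(x + 2)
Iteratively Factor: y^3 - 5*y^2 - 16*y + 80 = (y - 4)*(y^2 - y - 20) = (y - 5)*(y - 4)*(y + 4)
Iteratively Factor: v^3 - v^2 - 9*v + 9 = (v - 1)*(v^2 - 9) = (v - 3)*(v - 1)*(v + 3)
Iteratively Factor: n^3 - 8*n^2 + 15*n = (n - 3)*(n^2 - 5*n) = (n - 5)*(n - 3)*(n)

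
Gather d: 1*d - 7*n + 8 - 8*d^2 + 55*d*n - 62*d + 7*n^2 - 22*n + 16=-8*d^2 + d*(55*n - 61) + 7*n^2 - 29*n + 24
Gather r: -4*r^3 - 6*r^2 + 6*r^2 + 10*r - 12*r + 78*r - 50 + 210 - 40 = -4*r^3 + 76*r + 120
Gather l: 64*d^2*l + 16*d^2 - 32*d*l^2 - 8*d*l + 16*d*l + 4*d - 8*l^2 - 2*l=16*d^2 + 4*d + l^2*(-32*d - 8) + l*(64*d^2 + 8*d - 2)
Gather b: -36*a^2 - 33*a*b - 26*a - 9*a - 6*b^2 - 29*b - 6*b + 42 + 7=-36*a^2 - 35*a - 6*b^2 + b*(-33*a - 35) + 49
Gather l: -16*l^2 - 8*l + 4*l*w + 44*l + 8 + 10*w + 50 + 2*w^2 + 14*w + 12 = -16*l^2 + l*(4*w + 36) + 2*w^2 + 24*w + 70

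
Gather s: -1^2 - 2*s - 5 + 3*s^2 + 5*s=3*s^2 + 3*s - 6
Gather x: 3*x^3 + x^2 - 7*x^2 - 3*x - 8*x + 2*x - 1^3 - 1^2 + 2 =3*x^3 - 6*x^2 - 9*x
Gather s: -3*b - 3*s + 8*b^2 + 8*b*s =8*b^2 - 3*b + s*(8*b - 3)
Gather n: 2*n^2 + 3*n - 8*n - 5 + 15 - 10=2*n^2 - 5*n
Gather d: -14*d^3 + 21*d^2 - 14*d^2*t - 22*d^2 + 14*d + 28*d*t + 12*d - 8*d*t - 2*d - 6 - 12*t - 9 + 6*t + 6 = -14*d^3 + d^2*(-14*t - 1) + d*(20*t + 24) - 6*t - 9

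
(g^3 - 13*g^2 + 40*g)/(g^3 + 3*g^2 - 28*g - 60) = g*(g - 8)/(g^2 + 8*g + 12)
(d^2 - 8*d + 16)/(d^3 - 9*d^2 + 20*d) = (d - 4)/(d*(d - 5))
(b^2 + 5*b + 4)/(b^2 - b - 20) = (b + 1)/(b - 5)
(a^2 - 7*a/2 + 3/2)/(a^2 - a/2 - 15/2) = (2*a - 1)/(2*a + 5)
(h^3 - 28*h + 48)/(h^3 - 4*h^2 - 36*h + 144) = (h - 2)/(h - 6)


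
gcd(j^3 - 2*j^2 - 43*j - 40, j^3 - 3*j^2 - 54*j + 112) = j - 8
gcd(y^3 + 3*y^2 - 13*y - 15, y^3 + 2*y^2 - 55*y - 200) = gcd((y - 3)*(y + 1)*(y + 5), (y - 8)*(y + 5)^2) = y + 5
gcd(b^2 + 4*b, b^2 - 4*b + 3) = 1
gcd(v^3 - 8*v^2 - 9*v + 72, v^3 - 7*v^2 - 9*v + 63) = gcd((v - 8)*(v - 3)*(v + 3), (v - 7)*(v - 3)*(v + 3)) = v^2 - 9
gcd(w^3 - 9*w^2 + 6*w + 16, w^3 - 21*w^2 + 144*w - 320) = w - 8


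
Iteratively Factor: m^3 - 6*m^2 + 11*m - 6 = (m - 1)*(m^2 - 5*m + 6) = (m - 3)*(m - 1)*(m - 2)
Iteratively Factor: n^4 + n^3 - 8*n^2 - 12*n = (n)*(n^3 + n^2 - 8*n - 12) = n*(n - 3)*(n^2 + 4*n + 4) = n*(n - 3)*(n + 2)*(n + 2)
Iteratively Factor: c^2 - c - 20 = (c - 5)*(c + 4)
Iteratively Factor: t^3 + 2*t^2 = (t)*(t^2 + 2*t) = t*(t + 2)*(t)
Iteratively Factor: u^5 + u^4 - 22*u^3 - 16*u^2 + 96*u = (u - 2)*(u^4 + 3*u^3 - 16*u^2 - 48*u) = (u - 4)*(u - 2)*(u^3 + 7*u^2 + 12*u) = (u - 4)*(u - 2)*(u + 3)*(u^2 + 4*u) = u*(u - 4)*(u - 2)*(u + 3)*(u + 4)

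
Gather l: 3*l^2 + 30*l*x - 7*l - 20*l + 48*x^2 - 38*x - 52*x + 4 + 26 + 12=3*l^2 + l*(30*x - 27) + 48*x^2 - 90*x + 42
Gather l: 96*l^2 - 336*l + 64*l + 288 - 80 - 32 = 96*l^2 - 272*l + 176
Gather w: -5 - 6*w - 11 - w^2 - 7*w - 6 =-w^2 - 13*w - 22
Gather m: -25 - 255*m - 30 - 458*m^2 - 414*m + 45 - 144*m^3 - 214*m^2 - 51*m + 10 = -144*m^3 - 672*m^2 - 720*m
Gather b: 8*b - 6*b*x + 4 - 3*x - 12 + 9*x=b*(8 - 6*x) + 6*x - 8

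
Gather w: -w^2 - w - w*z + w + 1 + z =-w^2 - w*z + z + 1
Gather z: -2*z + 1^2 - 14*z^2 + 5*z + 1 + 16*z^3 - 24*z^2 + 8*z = 16*z^3 - 38*z^2 + 11*z + 2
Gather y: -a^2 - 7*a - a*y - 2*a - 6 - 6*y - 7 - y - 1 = -a^2 - 9*a + y*(-a - 7) - 14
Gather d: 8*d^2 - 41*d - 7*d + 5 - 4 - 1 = 8*d^2 - 48*d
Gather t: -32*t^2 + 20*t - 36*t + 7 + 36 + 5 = -32*t^2 - 16*t + 48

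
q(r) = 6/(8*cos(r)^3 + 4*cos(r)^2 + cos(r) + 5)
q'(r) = 6*(24*sin(r)*cos(r)^2 + 8*sin(r)*cos(r) + sin(r))/(8*cos(r)^3 + 4*cos(r)^2 + cos(r) + 5)^2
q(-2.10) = 1.34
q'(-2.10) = -0.79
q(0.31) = 0.36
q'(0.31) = 0.20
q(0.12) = 0.34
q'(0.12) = 0.07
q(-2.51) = 2.31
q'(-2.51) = -5.36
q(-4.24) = 1.30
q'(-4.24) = 0.58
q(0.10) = 0.34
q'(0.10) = 0.06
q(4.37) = 1.25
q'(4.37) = -0.25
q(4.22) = 1.31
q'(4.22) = -0.65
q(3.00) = 35.69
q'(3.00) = 497.28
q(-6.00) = 0.36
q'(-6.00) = 0.18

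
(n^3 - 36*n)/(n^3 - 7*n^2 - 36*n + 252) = n/(n - 7)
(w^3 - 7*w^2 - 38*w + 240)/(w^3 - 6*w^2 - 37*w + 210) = (w - 8)/(w - 7)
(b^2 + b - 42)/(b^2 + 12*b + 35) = (b - 6)/(b + 5)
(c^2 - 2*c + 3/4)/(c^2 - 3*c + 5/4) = (2*c - 3)/(2*c - 5)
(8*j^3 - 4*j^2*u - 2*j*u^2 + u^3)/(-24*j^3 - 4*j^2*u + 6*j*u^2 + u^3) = (-2*j + u)/(6*j + u)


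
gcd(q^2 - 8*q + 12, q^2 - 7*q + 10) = q - 2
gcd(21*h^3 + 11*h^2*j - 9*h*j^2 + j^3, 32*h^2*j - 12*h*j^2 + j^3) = 1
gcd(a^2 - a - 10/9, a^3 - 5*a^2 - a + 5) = 1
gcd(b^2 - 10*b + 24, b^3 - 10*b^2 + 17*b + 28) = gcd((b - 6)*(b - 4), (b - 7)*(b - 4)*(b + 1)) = b - 4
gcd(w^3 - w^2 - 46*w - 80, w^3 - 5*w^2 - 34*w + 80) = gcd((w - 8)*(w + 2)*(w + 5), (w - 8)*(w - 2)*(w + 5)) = w^2 - 3*w - 40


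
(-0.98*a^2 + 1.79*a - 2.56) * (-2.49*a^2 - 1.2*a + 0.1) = 2.4402*a^4 - 3.2811*a^3 + 4.1284*a^2 + 3.251*a - 0.256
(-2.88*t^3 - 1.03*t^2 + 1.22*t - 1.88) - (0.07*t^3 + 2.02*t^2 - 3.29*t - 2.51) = -2.95*t^3 - 3.05*t^2 + 4.51*t + 0.63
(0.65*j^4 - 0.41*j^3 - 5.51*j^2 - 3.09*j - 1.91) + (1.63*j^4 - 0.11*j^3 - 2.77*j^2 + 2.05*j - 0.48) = 2.28*j^4 - 0.52*j^3 - 8.28*j^2 - 1.04*j - 2.39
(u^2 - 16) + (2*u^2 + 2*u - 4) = 3*u^2 + 2*u - 20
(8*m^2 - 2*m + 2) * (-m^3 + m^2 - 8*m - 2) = -8*m^5 + 10*m^4 - 68*m^3 + 2*m^2 - 12*m - 4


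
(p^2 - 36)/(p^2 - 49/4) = 4*(p^2 - 36)/(4*p^2 - 49)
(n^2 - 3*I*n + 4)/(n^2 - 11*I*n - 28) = (n + I)/(n - 7*I)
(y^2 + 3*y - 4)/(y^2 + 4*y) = (y - 1)/y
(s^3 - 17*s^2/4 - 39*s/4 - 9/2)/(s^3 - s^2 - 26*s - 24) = (s + 3/4)/(s + 4)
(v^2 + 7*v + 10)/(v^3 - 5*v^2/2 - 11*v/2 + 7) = 2*(v + 5)/(2*v^2 - 9*v + 7)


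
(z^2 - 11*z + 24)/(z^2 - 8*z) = (z - 3)/z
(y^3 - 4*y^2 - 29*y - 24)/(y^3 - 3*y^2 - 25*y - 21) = (y - 8)/(y - 7)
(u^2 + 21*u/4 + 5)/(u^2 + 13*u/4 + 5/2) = (u + 4)/(u + 2)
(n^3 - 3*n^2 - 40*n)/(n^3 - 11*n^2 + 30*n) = (n^2 - 3*n - 40)/(n^2 - 11*n + 30)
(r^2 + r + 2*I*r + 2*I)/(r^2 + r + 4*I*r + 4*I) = (r + 2*I)/(r + 4*I)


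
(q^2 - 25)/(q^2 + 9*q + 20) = (q - 5)/(q + 4)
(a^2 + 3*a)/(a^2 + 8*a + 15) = a/(a + 5)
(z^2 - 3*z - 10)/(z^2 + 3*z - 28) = (z^2 - 3*z - 10)/(z^2 + 3*z - 28)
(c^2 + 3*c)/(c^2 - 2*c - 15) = c/(c - 5)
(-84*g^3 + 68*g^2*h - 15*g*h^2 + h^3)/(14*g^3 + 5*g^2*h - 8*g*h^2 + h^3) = (-6*g + h)/(g + h)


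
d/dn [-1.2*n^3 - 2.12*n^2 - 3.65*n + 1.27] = -3.6*n^2 - 4.24*n - 3.65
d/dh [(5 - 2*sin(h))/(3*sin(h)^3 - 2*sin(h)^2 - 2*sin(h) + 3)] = (12*sin(h)^3 - 49*sin(h)^2 + 20*sin(h) + 4)*cos(h)/((sin(h) + 1)^2*(3*sin(h)^2 - 5*sin(h) + 3)^2)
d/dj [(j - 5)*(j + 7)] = 2*j + 2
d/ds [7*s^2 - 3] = 14*s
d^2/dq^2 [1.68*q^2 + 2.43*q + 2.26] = 3.36000000000000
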